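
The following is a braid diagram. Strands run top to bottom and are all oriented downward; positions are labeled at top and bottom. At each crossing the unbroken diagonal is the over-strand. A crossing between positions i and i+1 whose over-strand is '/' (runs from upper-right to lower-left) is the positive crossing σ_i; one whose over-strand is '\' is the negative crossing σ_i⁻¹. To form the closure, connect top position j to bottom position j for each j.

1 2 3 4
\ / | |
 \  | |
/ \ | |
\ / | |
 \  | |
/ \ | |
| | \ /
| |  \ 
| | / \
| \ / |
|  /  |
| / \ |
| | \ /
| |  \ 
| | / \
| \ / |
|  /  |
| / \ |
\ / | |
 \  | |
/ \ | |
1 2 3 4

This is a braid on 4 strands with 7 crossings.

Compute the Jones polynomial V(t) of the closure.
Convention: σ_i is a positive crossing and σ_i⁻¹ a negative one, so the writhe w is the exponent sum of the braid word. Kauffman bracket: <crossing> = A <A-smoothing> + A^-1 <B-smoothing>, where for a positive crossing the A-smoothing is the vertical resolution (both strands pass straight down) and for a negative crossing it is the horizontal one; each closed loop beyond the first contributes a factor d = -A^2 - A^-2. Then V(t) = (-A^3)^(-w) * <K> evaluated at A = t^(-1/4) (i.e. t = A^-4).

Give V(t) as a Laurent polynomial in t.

Reading the diagram top to bottom ('/'-over between positions i,i+1 = s_i, '\'-over = s_i^-1): braid word = s1^-1 s1^-1 s3^-1 s2 s3^-1 s2 s1^-1.
Braid: s1^-1 s1^-1 s3^-1 s2 s3^-1 s2 s1^-1 on 4 strands, 7 crossings.
Writhe w = (#positive) - (#negative) = 2 - 5 = -3.
Computing the Kauffman bracket via state sum. There are 2^7 = 128 states.
For each crossing: s=0 is the vertical smoothing, s=1 horizontal. Crossing k contributes A^(sign_k * (1 - 2*s_k)); loop factor d = -A^2 - A^-2.
Tabulate the states by total A-exponent and number of loops L (A-exp: L × count):
  A^7: L=5 ×1
  A^5: L=4 ×7
  A^3: L=3 ×20, L=5 ×1
  A^1: L=2 ×27, L=4 ×8
  A^-1: L=1 ×15, L=3 ×19, L=5 ×1
  A^-3: L=2 ×17, L=4 ×4
  A^-5: L=3 ×7
  A^-7: L=4 ×1
Each group contributes A^e * Σ count * d^(L-1):
Powers of d = -A^2 - A^-2: d^2 = A^4 + 2 + A^-4; d^3 = -A^6 - 3*A^2 - 3*A^-2 - A^-6; d^4 = A^8 + 4*A^4 + 6 + 4*A^-4 + A^-8.
  A^7 * (d^4) = A^15 + 4*A^11 + 6*A^7 + 4*A^3 + A^-1
  A^5 * (7*d^3) = -7*A^11 - 21*A^7 - 21*A^3 - 7*A^-1
  A^3 * (20*d^2 + d^4) = A^11 + 24*A^7 + 46*A^3 + 24*A^-1 + A^-5
  A^1 * (27*d + 8*d^3) = -8*A^7 - 51*A^3 - 51*A^-1 - 8*A^-5
  A^-1 * (15 + 19*d^2 + d^4) = A^7 + 23*A^3 + 59*A^-1 + 23*A^-5 + A^-9
  A^-3 * (17*d + 4*d^3) = -4*A^3 - 29*A^-1 - 29*A^-5 - 4*A^-9
  A^-5 * (7*d^2) = 7*A^-1 + 14*A^-5 + 7*A^-9
  A^-7 * (d^3) = -A^-1 - 3*A^-5 - 3*A^-9 - A^-13
Summing the groups: <K> = A^15 - 2*A^11 + 2*A^7 - 3*A^3 + 3*A^-1 - 2*A^-5 + A^-9 - A^-13
Normalise by the writhe: (-A^3)^(-w) = (-A^3)^(3) = -A^9, so f(A) = -A^9 * <K> = -A^24 + 2*A^20 - 2*A^16 + 3*A^12 - 3*A^8 + 2*A^4 - 1 + A^-4.
Substitute A = t^(-1/4), i.e. A^e → t^(-e/4): V(t) = t - 1 + 2*t^-1 - 3*t^-2 + 3*t^-3 - 2*t^-4 + 2*t^-5 - t^-6

Answer: t - 1 + 2*t^-1 - 3*t^-2 + 3*t^-3 - 2*t^-4 + 2*t^-5 - t^-6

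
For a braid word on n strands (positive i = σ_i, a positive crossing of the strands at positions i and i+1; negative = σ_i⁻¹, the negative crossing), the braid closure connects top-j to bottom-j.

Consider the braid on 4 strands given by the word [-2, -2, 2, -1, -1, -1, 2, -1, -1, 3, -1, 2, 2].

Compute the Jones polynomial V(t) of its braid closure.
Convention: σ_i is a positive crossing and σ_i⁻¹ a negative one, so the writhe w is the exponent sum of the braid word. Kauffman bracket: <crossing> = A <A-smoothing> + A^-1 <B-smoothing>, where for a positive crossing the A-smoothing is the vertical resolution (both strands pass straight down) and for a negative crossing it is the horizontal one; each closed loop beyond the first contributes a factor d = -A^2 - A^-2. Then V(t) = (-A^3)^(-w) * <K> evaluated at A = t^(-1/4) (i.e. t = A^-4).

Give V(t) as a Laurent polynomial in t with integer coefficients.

The presented braid s2^-1 s2^-1 s2 s1^-1 s1^-1 s1^-1 s2 s1^-1 s1^-1 s3 s1^-1 s2 s2 on 4 strands reduces by inverse Markov moves (closure unchanged at each step):
  Deconjugate: the word is γ·β·γ⁻¹ with γ = s2^-1 (prefix) and γ⁻¹ = s2 (suffix); strip both.
  Deconjugate: the word is γ·β·γ⁻¹ with γ = s2^-1 (prefix) and γ⁻¹ = s2 (suffix); strip both.
Reduced to β = s2 s1^-1 s1^-1 s1^-1 s2 s1^-1 s1^-1 s3 s1^-1 on 4 strands, 9 crossings.
Compute on β:
Braid: s2 s1^-1 s1^-1 s1^-1 s2 s1^-1 s1^-1 s3 s1^-1 on 4 strands, 9 crossings.
Writhe w = (#positive) - (#negative) = 3 - 6 = -3.
Enumerate smoothing states for the bracket polynomial. There are 2^9 = 512 states.
Smooth each crossing (0=||, 1=⌣⌢); contribution A^(Σ sign_k(1-2s_k)) * d^(L-1).
Tabulate the states by total A-exponent and number of loops L (A-exp: L × count):
  A^9: L=8 ×1
  A^7: L=7 ×9
  A^5: L=6 ×36
  A^3: L=5 ×84
  A^1: L=4 ×126
  A^-1: L=3 ×124, L=5 ×2
  A^-3: L=2 ×75, L=4 ×9
  A^-5: L=1 ×21, L=3 ×15
  A^-7: L=2 ×8, L=4 ×1
  A^-9: L=3 ×1
Each group contributes A^e * Σ count * d^(L-1):
Powers of d = -A^2 - A^-2: d^2 = A^4 + 2 + A^-4; d^3 = -A^6 - 3*A^2 - 3*A^-2 - A^-6; d^4 = A^8 + 4*A^4 + 6 + 4*A^-4 + A^-8; d^5 = -A^10 - 5*A^6 - 10*A^2 - 10*A^-2 - 5*A^-6 - A^-10; d^6 = A^12 + 6*A^8 + 15*A^4 + 20 + 15*A^-4 + 6*A^-8 + A^-12; d^7 = -A^14 - 7*A^10 - 21*A^6 - 35*A^2 - 35*A^-2 - 21*A^-6 - 7*A^-10 - A^-14.
  A^9 * (d^7) = -A^23 - 7*A^19 - 21*A^15 - 35*A^11 - 35*A^7 - 21*A^3 - 7*A^-1 - A^-5
  A^7 * (9*d^6) = 9*A^19 + 54*A^15 + 135*A^11 + 180*A^7 + 135*A^3 + 54*A^-1 + 9*A^-5
  A^5 * (36*d^5) = -36*A^15 - 180*A^11 - 360*A^7 - 360*A^3 - 180*A^-1 - 36*A^-5
  A^3 * (84*d^4) = 84*A^11 + 336*A^7 + 504*A^3 + 336*A^-1 + 84*A^-5
  A^1 * (126*d^3) = -126*A^7 - 378*A^3 - 378*A^-1 - 126*A^-5
  A^-1 * (124*d^2 + 2*d^4) = 2*A^7 + 132*A^3 + 260*A^-1 + 132*A^-5 + 2*A^-9
  A^-3 * (75*d + 9*d^3) = -9*A^3 - 102*A^-1 - 102*A^-5 - 9*A^-9
  A^-5 * (21 + 15*d^2) = 15*A^-1 + 51*A^-5 + 15*A^-9
  A^-7 * (8*d + d^3) = -A^-1 - 11*A^-5 - 11*A^-9 - A^-13
  A^-9 * (d^2) = A^-5 + 2*A^-9 + A^-13
Summing the groups: <K> = -A^23 + 2*A^19 - 3*A^15 + 4*A^11 - 3*A^7 + 3*A^3 - 3*A^-1 + A^-5 - A^-9
Normalise by the writhe: (-A^3)^(-w) = (-A^3)^(3) = -A^9, so f(A) = -A^9 * <K> = A^32 - 2*A^28 + 3*A^24 - 4*A^20 + 3*A^16 - 3*A^12 + 3*A^8 - A^4 + 1.
Substitute A = t^(-1/4), i.e. A^e → t^(-e/4): V(t) = 1 - t^-1 + 3*t^-2 - 3*t^-3 + 3*t^-4 - 4*t^-5 + 3*t^-6 - 2*t^-7 + t^-8

Answer: 1 - t^-1 + 3*t^-2 - 3*t^-3 + 3*t^-4 - 4*t^-5 + 3*t^-6 - 2*t^-7 + t^-8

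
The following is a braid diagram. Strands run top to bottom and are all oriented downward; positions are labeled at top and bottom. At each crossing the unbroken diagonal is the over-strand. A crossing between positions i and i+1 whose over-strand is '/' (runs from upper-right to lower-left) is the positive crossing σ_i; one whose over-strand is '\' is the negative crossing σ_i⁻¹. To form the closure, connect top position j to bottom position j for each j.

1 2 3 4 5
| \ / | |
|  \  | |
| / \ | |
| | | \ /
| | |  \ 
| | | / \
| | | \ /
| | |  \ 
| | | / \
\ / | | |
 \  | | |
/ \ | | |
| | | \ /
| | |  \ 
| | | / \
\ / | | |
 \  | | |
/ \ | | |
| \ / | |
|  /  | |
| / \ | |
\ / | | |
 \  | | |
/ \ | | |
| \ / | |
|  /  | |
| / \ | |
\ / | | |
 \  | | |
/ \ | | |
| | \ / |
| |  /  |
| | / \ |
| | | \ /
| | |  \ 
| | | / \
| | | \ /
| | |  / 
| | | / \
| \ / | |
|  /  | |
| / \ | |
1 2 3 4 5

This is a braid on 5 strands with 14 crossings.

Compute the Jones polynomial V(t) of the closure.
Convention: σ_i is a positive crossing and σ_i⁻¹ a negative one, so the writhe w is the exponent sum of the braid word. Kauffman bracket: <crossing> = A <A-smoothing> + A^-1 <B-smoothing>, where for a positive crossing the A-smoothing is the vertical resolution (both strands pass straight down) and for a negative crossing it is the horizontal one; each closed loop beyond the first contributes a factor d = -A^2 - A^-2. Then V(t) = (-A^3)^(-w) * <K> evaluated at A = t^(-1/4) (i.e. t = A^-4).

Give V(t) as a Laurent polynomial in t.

Reading the diagram top to bottom ('/'-over between positions i,i+1 = s_i, '\'-over = s_i^-1): braid word = s2^-1 s4^-1 s4^-1 s1^-1 s4^-1 s1^-1 s2 s1^-1 s2 s1^-1 s3 s4^-1 s4 s2.
The presented braid s2^-1 s4^-1 s4^-1 s1^-1 s4^-1 s1^-1 s2 s1^-1 s2 s1^-1 s3 s4^-1 s4 s2 on 5 strands reduces by inverse Markov moves (closure unchanged at each step):
  Deconjugate: the word is γ·β·γ⁻¹ with γ = s2^-1 s4^-1 (prefix) and γ⁻¹ = s4 s2 (suffix); strip both.
Reduced to β = s4^-1 s1^-1 s4^-1 s1^-1 s2 s1^-1 s2 s1^-1 s3 s4^-1 on 5 strands, 10 crossings.
Compute on β:
Braid: s4^-1 s1^-1 s4^-1 s1^-1 s2 s1^-1 s2 s1^-1 s3 s4^-1 on 5 strands, 10 crossings.
Writhe w = (#positive) - (#negative) = 3 - 7 = -4.
State-sum expansion of <K>. There are 2^10 = 1024 states.
For each crossing: s=0 is the vertical smoothing, s=1 horizontal. Crossing k contributes A^(sign_k * (1 - 2*s_k)); loop factor d = -A^2 - A^-2.
Tabulate the states by total A-exponent and number of loops L (A-exp: L × count):
  A^10: L=8 ×1
  A^8: L=7 ×10
  A^6: L=6 ×45
  A^4: L=5 ×118, L=7 ×2
  A^2: L=4 ×195, L=6 ×15
  A^0: L=3 ×203, L=5 ×49
  A^-2: L=2 ×123, L=4 ×85, L=6 ×2
  A^-4: L=1 ×33, L=3 ×78, L=5 ×9
  A^-6: L=2 ×29, L=4 ×16
  A^-8: L=3 ×9, L=5 ×1
  A^-10: L=4 ×1
Each group contributes A^e * Σ count * d^(L-1):
Powers of d = -A^2 - A^-2: d^2 = A^4 + 2 + A^-4; d^3 = -A^6 - 3*A^2 - 3*A^-2 - A^-6; d^4 = A^8 + 4*A^4 + 6 + 4*A^-4 + A^-8; d^5 = -A^10 - 5*A^6 - 10*A^2 - 10*A^-2 - 5*A^-6 - A^-10; d^6 = A^12 + 6*A^8 + 15*A^4 + 20 + 15*A^-4 + 6*A^-8 + A^-12; d^7 = -A^14 - 7*A^10 - 21*A^6 - 35*A^2 - 35*A^-2 - 21*A^-6 - 7*A^-10 - A^-14.
  A^10 * (d^7) = -A^24 - 7*A^20 - 21*A^16 - 35*A^12 - 35*A^8 - 21*A^4 - 7 - A^-4
  A^8 * (10*d^6) = 10*A^20 + 60*A^16 + 150*A^12 + 200*A^8 + 150*A^4 + 60 + 10*A^-4
  A^6 * (45*d^5) = -45*A^16 - 225*A^12 - 450*A^8 - 450*A^4 - 225 - 45*A^-4
  A^4 * (118*d^4 + 2*d^6) = 2*A^16 + 130*A^12 + 502*A^8 + 748*A^4 + 502 + 130*A^-4 + 2*A^-8
  A^2 * (195*d^3 + 15*d^5) = -15*A^12 - 270*A^8 - 735*A^4 - 735 - 270*A^-4 - 15*A^-8
  A^0 * (203*d^2 + 49*d^4) = 49*A^8 + 399*A^4 + 700 + 399*A^-4 + 49*A^-8
  A^-2 * (123*d + 85*d^3 + 2*d^5) = -2*A^8 - 95*A^4 - 398 - 398*A^-4 - 95*A^-8 - 2*A^-12
  A^-4 * (33 + 78*d^2 + 9*d^4) = 9*A^4 + 114 + 243*A^-4 + 114*A^-8 + 9*A^-12
  A^-6 * (29*d + 16*d^3) = -16 - 77*A^-4 - 77*A^-8 - 16*A^-12
  A^-8 * (9*d^2 + d^4) = 1 + 13*A^-4 + 24*A^-8 + 13*A^-12 + A^-16
  A^-10 * (d^3) = -A^-4 - 3*A^-8 - 3*A^-12 - A^-16
Summing the groups: <K> = -A^24 + 3*A^20 - 4*A^16 + 5*A^12 - 6*A^8 + 5*A^4 - 4 + 3*A^-4 - A^-8 + A^-12
Normalise by the writhe: (-A^3)^(-w) = (-A^3)^(4) = A^12, so f(A) = A^12 * <K> = -A^36 + 3*A^32 - 4*A^28 + 5*A^24 - 6*A^20 + 5*A^16 - 4*A^12 + 3*A^8 - A^4 + 1.
Substitute A = t^(-1/4), i.e. A^e → t^(-e/4): V(t) = 1 - t^-1 + 3*t^-2 - 4*t^-3 + 5*t^-4 - 6*t^-5 + 5*t^-6 - 4*t^-7 + 3*t^-8 - t^-9

Answer: 1 - t^-1 + 3*t^-2 - 4*t^-3 + 5*t^-4 - 6*t^-5 + 5*t^-6 - 4*t^-7 + 3*t^-8 - t^-9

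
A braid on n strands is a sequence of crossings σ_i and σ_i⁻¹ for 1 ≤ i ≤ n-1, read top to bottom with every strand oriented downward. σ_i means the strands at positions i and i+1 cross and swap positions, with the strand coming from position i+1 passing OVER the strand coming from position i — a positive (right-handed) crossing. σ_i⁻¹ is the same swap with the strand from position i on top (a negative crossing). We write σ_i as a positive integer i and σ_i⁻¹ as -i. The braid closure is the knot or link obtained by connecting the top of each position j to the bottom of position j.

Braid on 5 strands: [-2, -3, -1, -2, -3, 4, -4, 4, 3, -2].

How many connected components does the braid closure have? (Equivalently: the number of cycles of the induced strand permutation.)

Track the strand permutation on 5 strands, starting from identity.
  step 1: s2^-1 swaps positions 2,3 -> [1 3 2 4 5]
  step 2: s3^-1 swaps positions 3,4 -> [1 3 4 2 5]
  step 3: s1^-1 swaps positions 1,2 -> [3 1 4 2 5]
  step 4: s2^-1 swaps positions 2,3 -> [3 4 1 2 5]
  step 5: s3^-1 swaps positions 3,4 -> [3 4 2 1 5]
  step 6: s4 swaps positions 4,5 -> [3 4 2 5 1]
  step 7: s4^-1 swaps positions 4,5 -> [3 4 2 1 5]
  step 8: s4 swaps positions 4,5 -> [3 4 2 5 1]
  step 9: s3 swaps positions 3,4 -> [3 4 5 2 1]
  step 10: s2^-1 swaps positions 2,3 -> [3 5 4 2 1]
Final permutation (position -> original strand): [3 5 4 2 1]
Closure components = cycle count of this permutation = 1.

Answer: 1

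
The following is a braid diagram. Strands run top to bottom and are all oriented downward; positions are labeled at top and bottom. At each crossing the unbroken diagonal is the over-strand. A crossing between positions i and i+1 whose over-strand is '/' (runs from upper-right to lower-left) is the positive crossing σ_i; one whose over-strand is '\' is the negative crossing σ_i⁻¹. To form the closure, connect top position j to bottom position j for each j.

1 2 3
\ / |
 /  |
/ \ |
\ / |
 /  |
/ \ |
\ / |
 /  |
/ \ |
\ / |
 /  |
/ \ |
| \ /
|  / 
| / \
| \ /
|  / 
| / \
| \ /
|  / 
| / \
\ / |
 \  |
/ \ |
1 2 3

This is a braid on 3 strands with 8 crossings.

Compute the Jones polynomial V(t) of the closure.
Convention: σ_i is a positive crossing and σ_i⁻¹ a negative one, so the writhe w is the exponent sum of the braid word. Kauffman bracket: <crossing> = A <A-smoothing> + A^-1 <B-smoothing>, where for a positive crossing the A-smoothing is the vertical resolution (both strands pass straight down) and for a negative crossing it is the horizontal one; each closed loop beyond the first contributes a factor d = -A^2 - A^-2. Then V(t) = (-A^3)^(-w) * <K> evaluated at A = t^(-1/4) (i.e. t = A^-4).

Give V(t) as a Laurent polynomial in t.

t^8 - 2*t^7 + t^6 - 2*t^5 + 2*t^4 + t^2

Derivation:
Reading the diagram top to bottom ('/'-over between positions i,i+1 = s_i, '\'-over = s_i^-1): braid word = s1 s1 s1 s1 s2 s2 s2 s1^-1.
The presented braid s1 s1 s1 s1 s2 s2 s2 s1^-1 on 3 strands reduces by inverse Markov moves (closure unchanged at each step):
  Deconjugate: the word is γ·β·γ⁻¹ with γ = s1 (prefix) and γ⁻¹ = s1^-1 (suffix); strip both.
Reduced to β = s1 s1 s1 s2 s2 s2 on 3 strands, 6 crossings.
Compute on β:
Braid: s1 s1 s1 s2 s2 s2 on 3 strands, 6 crossings.
Writhe w = (#positive) - (#negative) = 6 - 0 = 6.
Enumerate smoothing states for the bracket polynomial. There are 2^6 = 64 states.
For each crossing: s=0 is the vertical smoothing, s=1 horizontal. Crossing k contributes A^(sign_k * (1 - 2*s_k)); loop factor d = -A^2 - A^-2.
Tabulate the states by total A-exponent and number of loops L (A-exp: L × count):
  A^6: L=3 ×1
  A^4: L=2 ×6
  A^2: L=1 ×9, L=3 ×6
  A^0: L=2 ×18, L=4 ×2
  A^-2: L=3 ×15
  A^-4: L=4 ×6
  A^-6: L=5 ×1
Each group contributes A^e * Σ count * d^(L-1):
Powers of d = -A^2 - A^-2: d^2 = A^4 + 2 + A^-4; d^3 = -A^6 - 3*A^2 - 3*A^-2 - A^-6; d^4 = A^8 + 4*A^4 + 6 + 4*A^-4 + A^-8.
  A^6 * (d^2) = A^10 + 2*A^6 + A^2
  A^4 * (6*d) = -6*A^6 - 6*A^2
  A^2 * (9 + 6*d^2) = 6*A^6 + 21*A^2 + 6*A^-2
  A^0 * (18*d + 2*d^3) = -2*A^6 - 24*A^2 - 24*A^-2 - 2*A^-6
  A^-2 * (15*d^2) = 15*A^2 + 30*A^-2 + 15*A^-6
  A^-4 * (6*d^3) = -6*A^2 - 18*A^-2 - 18*A^-6 - 6*A^-10
  A^-6 * (d^4) = A^2 + 4*A^-2 + 6*A^-6 + 4*A^-10 + A^-14
Summing the groups: <K> = A^10 + 2*A^2 - 2*A^-2 + A^-6 - 2*A^-10 + A^-14
Normalise by the writhe: (-A^3)^(-w) = (-A^3)^(-6) = A^-18, so f(A) = A^-18 * <K> = A^-8 + 2*A^-16 - 2*A^-20 + A^-24 - 2*A^-28 + A^-32.
Substitute A = t^(-1/4), i.e. A^e → t^(-e/4): V(t) = t^8 - 2*t^7 + t^6 - 2*t^5 + 2*t^4 + t^2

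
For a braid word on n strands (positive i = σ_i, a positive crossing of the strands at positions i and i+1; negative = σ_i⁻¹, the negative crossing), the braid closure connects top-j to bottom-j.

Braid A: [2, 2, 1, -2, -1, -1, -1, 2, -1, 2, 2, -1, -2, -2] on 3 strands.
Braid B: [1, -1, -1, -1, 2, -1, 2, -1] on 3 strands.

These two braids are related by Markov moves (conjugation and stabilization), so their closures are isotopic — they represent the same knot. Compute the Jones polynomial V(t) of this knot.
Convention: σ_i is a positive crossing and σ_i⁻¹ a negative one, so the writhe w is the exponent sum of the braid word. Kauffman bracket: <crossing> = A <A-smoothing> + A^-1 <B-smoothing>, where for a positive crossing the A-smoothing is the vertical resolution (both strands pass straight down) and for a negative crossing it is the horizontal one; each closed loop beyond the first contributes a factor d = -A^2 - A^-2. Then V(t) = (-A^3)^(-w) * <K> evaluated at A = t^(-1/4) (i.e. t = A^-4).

t - 1 + 2*t^-1 - 2*t^-2 + 2*t^-3 - 2*t^-4 + t^-5

Derivation:
Markov-equivalent braids have isotopic closures, hence identical knot invariants. Strip the Markov moves from each word to reach a common short braid β, then compute V(t) once on β.
Braid A: s2 s2 s1 s2^-1 s1^-1 s1^-1 s1^-1 s2 s1^-1 s2 s2 s1^-1 s2^-1 s2^-1 on 3 strands reduces by inverse Markov moves (closure unchanged at each step):
  Deconjugate: the word is γ·β·γ⁻¹ with γ = s2 (prefix) and γ⁻¹ = s2^-1 (suffix); strip both.
  Deconjugate: the word is γ·β·γ⁻¹ with γ = s2 s1 (prefix) and γ⁻¹ = s1^-1 s2^-1 (suffix); strip both.
  Deconjugate: the word is γ·β·γ⁻¹ with γ = s2^-1 (prefix) and γ⁻¹ = s2 (suffix); strip both.
Reduced to β = s1^-1 s1^-1 s1^-1 s2 s1^-1 s2 on 3 strands, 6 crossings.
Braid B: s1 s1^-1 s1^-1 s1^-1 s2 s1^-1 s2 s1^-1 on 3 strands reduces by inverse Markov moves (closure unchanged at each step):
  Deconjugate: the word is γ·β·γ⁻¹ with γ = s1 (prefix) and γ⁻¹ = s1^-1 (suffix); strip both.
Reduced to β = s1^-1 s1^-1 s1^-1 s2 s1^-1 s2 on 3 strands, 6 crossings.
Both give the same β = s1^-1 s1^-1 s1^-1 s2 s1^-1 s2 on 3 strands, so one state sum suffices:
Braid: s1^-1 s1^-1 s1^-1 s2 s1^-1 s2 on 3 strands, 6 crossings.
Writhe w = (#positive) - (#negative) = 2 - 4 = -2.
Computing the Kauffman bracket via state sum. There are 2^6 = 64 states.
Smooth each crossing (0=||, 1=⌣⌢); contribution A^(Σ sign_k(1-2s_k)) * d^(L-1).
Tabulate the states by total A-exponent and number of loops L (A-exp: L × count):
  A^6: L=5 ×1
  A^4: L=4 ×6
  A^2: L=3 ×15
  A^0: L=2 ×19, L=4 ×1
  A^-2: L=1 ×11, L=3 ×4
  A^-4: L=2 ×6
  A^-6: L=3 ×1
Each group contributes A^e * Σ count * d^(L-1):
Powers of d = -A^2 - A^-2: d^2 = A^4 + 2 + A^-4; d^3 = -A^6 - 3*A^2 - 3*A^-2 - A^-6; d^4 = A^8 + 4*A^4 + 6 + 4*A^-4 + A^-8.
  A^6 * (d^4) = A^14 + 4*A^10 + 6*A^6 + 4*A^2 + A^-2
  A^4 * (6*d^3) = -6*A^10 - 18*A^6 - 18*A^2 - 6*A^-2
  A^2 * (15*d^2) = 15*A^6 + 30*A^2 + 15*A^-2
  A^0 * (19*d + d^3) = -A^6 - 22*A^2 - 22*A^-2 - A^-6
  A^-2 * (11 + 4*d^2) = 4*A^2 + 19*A^-2 + 4*A^-6
  A^-4 * (6*d) = -6*A^-2 - 6*A^-6
  A^-6 * (d^2) = A^-2 + 2*A^-6 + A^-10
Summing the groups: <K> = A^14 - 2*A^10 + 2*A^6 - 2*A^2 + 2*A^-2 - A^-6 + A^-10
Normalise by the writhe: (-A^3)^(-w) = (-A^3)^(2) = A^6, so f(A) = A^6 * <K> = A^20 - 2*A^16 + 2*A^12 - 2*A^8 + 2*A^4 - 1 + A^-4.
Substitute A = t^(-1/4), i.e. A^e → t^(-e/4): V(t) = t - 1 + 2*t^-1 - 2*t^-2 + 2*t^-3 - 2*t^-4 + t^-5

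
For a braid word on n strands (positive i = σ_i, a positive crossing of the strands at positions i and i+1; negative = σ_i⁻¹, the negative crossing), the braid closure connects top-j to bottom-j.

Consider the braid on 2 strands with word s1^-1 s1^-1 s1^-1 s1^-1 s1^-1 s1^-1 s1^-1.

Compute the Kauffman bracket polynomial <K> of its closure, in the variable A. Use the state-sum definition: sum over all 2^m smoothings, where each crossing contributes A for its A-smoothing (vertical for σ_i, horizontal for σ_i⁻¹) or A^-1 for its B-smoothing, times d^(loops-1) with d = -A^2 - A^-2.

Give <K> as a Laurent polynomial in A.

Braid: s1^-1 s1^-1 s1^-1 s1^-1 s1^-1 s1^-1 s1^-1 on 2 strands, 7 crossings.
Writhe w = (#positive) - (#negative) = 0 - 7 = -7.
State-sum expansion of <K>. There are 2^7 = 128 states.
Smooth each crossing (0=||, 1=⌣⌢); contribution A^(Σ sign_k(1-2s_k)) * d^(L-1).
Tabulate the states by total A-exponent and number of loops L (A-exp: L × count):
  A^7: L=7 ×1
  A^5: L=6 ×7
  A^3: L=5 ×21
  A^1: L=4 ×35
  A^-1: L=3 ×35
  A^-3: L=2 ×21
  A^-5: L=1 ×7
  A^-7: L=2 ×1
Each group contributes A^e * Σ count * d^(L-1):
Powers of d = -A^2 - A^-2: d^2 = A^4 + 2 + A^-4; d^3 = -A^6 - 3*A^2 - 3*A^-2 - A^-6; d^4 = A^8 + 4*A^4 + 6 + 4*A^-4 + A^-8; d^5 = -A^10 - 5*A^6 - 10*A^2 - 10*A^-2 - 5*A^-6 - A^-10; d^6 = A^12 + 6*A^8 + 15*A^4 + 20 + 15*A^-4 + 6*A^-8 + A^-12.
  A^7 * (d^6) = A^19 + 6*A^15 + 15*A^11 + 20*A^7 + 15*A^3 + 6*A^-1 + A^-5
  A^5 * (7*d^5) = -7*A^15 - 35*A^11 - 70*A^7 - 70*A^3 - 35*A^-1 - 7*A^-5
  A^3 * (21*d^4) = 21*A^11 + 84*A^7 + 126*A^3 + 84*A^-1 + 21*A^-5
  A^1 * (35*d^3) = -35*A^7 - 105*A^3 - 105*A^-1 - 35*A^-5
  A^-1 * (35*d^2) = 35*A^3 + 70*A^-1 + 35*A^-5
  A^-3 * (21*d) = -21*A^-1 - 21*A^-5
  A^-5 * (7) = 7*A^-5
  A^-7 * (d) = -A^-5 - A^-9
Summing the groups: <K> = A^19 - A^15 + A^11 - A^7 + A^3 - A^-1 - A^-9

Answer: A^19 - A^15 + A^11 - A^7 + A^3 - A^-1 - A^-9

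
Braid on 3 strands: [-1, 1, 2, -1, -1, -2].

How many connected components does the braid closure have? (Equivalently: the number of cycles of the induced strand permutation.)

Track the strand permutation on 3 strands, starting from identity.
  step 1: s1^-1 swaps positions 1,2 -> [2 1 3]
  step 2: s1 swaps positions 1,2 -> [1 2 3]
  step 3: s2 swaps positions 2,3 -> [1 3 2]
  step 4: s1^-1 swaps positions 1,2 -> [3 1 2]
  step 5: s1^-1 swaps positions 1,2 -> [1 3 2]
  step 6: s2^-1 swaps positions 2,3 -> [1 2 3]
Final permutation (position -> original strand): [1 2 3]
Closure components = cycle count of this permutation = 3.

Answer: 3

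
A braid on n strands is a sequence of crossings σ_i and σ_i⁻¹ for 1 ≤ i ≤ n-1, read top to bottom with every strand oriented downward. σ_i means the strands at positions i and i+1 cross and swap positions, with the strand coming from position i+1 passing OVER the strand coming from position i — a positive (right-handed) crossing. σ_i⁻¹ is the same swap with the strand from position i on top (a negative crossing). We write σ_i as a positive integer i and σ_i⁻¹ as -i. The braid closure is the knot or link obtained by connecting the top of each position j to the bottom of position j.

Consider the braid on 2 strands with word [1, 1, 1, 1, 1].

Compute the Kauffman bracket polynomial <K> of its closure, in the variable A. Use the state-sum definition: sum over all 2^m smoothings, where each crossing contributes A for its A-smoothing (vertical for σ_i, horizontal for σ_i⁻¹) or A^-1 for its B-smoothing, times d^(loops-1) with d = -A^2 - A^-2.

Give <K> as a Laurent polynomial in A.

Braid: s1 s1 s1 s1 s1 on 2 strands, 5 crossings.
Writhe w = (#positive) - (#negative) = 5 - 0 = 5.
Enumerate smoothing states for the bracket polynomial. There are 2^5 = 32 states.
Each crossing splits two ways (0=vertical, 1=horizontal). The state's weight is A^(#A-smoothings - #B-smoothings) * d^(loops - 1).
  state 00000: A-exp=+5, loops=2, term = A^5 * d^1
  state 00001: A-exp=+3, loops=1, term = A^3 * d^0
  state 00010: A-exp=+3, loops=1, term = A^3 * d^0
  state 00011: A-exp=+1, loops=2, term = A^1 * d^1
  state 00100: A-exp=+3, loops=1, term = A^3 * d^0
  state 00101: A-exp=+1, loops=2, term = A^1 * d^1
  state 00110: A-exp=+1, loops=2, term = A^1 * d^1
  state 00111: A-exp=-1, loops=3, term = A^-1 * d^2
  state 01000: A-exp=+3, loops=1, term = A^3 * d^0
  state 01001: A-exp=+1, loops=2, term = A^1 * d^1
  state 01010: A-exp=+1, loops=2, term = A^1 * d^1
  state 01011: A-exp=-1, loops=3, term = A^-1 * d^2
  state 01100: A-exp=+1, loops=2, term = A^1 * d^1
  state 01101: A-exp=-1, loops=3, term = A^-1 * d^2
  state 01110: A-exp=-1, loops=3, term = A^-1 * d^2
  state 01111: A-exp=-3, loops=4, term = A^-3 * d^3
  state 10000: A-exp=+3, loops=1, term = A^3 * d^0
  state 10001: A-exp=+1, loops=2, term = A^1 * d^1
  state 10010: A-exp=+1, loops=2, term = A^1 * d^1
  state 10011: A-exp=-1, loops=3, term = A^-1 * d^2
  state 10100: A-exp=+1, loops=2, term = A^1 * d^1
  state 10101: A-exp=-1, loops=3, term = A^-1 * d^2
  state 10110: A-exp=-1, loops=3, term = A^-1 * d^2
  state 10111: A-exp=-3, loops=4, term = A^-3 * d^3
  state 11000: A-exp=+1, loops=2, term = A^1 * d^1
  state 11001: A-exp=-1, loops=3, term = A^-1 * d^2
  state 11010: A-exp=-1, loops=3, term = A^-1 * d^2
  state 11011: A-exp=-3, loops=4, term = A^-3 * d^3
  state 11100: A-exp=-1, loops=3, term = A^-1 * d^2
  state 11101: A-exp=-3, loops=4, term = A^-3 * d^3
  state 11110: A-exp=-3, loops=4, term = A^-3 * d^3
  state 11111: A-exp=-5, loops=5, term = A^-5 * d^4
Collect the terms by A-exponent (count of states per loop number):
Powers of d = -A^2 - A^-2: d^2 = A^4 + 2 + A^-4; d^3 = -A^6 - 3*A^2 - 3*A^-2 - A^-6; d^4 = A^8 + 4*A^4 + 6 + 4*A^-4 + A^-8.
  A^5 * (d) = -A^7 - A^3
  A^3 * (5) = 5*A^3
  A^1 * (10*d) = -10*A^3 - 10*A^-1
  A^-1 * (10*d^2) = 10*A^3 + 20*A^-1 + 10*A^-5
  A^-3 * (5*d^3) = -5*A^3 - 15*A^-1 - 15*A^-5 - 5*A^-9
  A^-5 * (d^4) = A^3 + 4*A^-1 + 6*A^-5 + 4*A^-9 + A^-13
Summing the groups: <K> = -A^7 - A^-1 + A^-5 - A^-9 + A^-13

Answer: -A^7 - A^-1 + A^-5 - A^-9 + A^-13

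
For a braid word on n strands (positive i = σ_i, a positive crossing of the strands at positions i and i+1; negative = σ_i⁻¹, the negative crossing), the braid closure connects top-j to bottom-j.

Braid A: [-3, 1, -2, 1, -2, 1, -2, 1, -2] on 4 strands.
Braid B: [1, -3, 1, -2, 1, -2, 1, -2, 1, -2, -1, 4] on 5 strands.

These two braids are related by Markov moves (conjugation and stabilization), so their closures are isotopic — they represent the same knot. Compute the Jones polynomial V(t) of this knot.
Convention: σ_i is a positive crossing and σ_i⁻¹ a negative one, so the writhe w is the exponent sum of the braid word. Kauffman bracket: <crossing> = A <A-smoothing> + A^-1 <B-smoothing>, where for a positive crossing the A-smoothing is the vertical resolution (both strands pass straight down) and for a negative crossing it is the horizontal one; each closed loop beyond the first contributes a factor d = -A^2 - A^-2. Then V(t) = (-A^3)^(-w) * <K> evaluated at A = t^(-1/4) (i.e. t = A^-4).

Markov-equivalent braids have isotopic closures, hence identical knot invariants. Strip the Markov moves from each word to reach a common short braid β, then compute V(t) once on β.
Braid A: s3^-1 s1 s2^-1 s1 s2^-1 s1 s2^-1 s1 s2^-1 on 4 strands has no conjugating prefix/suffix or stabilization to strip; take β = s3^-1 s1 s2^-1 s1 s2^-1 s1 s2^-1 s1 s2^-1.
Braid B: s1 s3^-1 s1 s2^-1 s1 s2^-1 s1 s2^-1 s1 s2^-1 s1^-1 s4 on 5 strands reduces by inverse Markov moves (closure unchanged at each step):
  Destabilize: the word has the form β·s4 where s4 occurs only as the final letter (β ∈ B_4); drop it and the last strand → 4 strands.
  Deconjugate: the word is γ·β·γ⁻¹ with γ = s1 (prefix) and γ⁻¹ = s1^-1 (suffix); strip both.
Reduced to β = s3^-1 s1 s2^-1 s1 s2^-1 s1 s2^-1 s1 s2^-1 on 4 strands, 9 crossings.
Both give the same β = s3^-1 s1 s2^-1 s1 s2^-1 s1 s2^-1 s1 s2^-1 on 4 strands, so one state sum suffices:
Braid: s3^-1 s1 s2^-1 s1 s2^-1 s1 s2^-1 s1 s2^-1 on 4 strands, 9 crossings.
Writhe w = (#positive) - (#negative) = 4 - 5 = -1.
Computing the Kauffman bracket via state sum. There are 2^9 = 512 states.
For each crossing: s=0 is the vertical smoothing, s=1 horizontal. Crossing k contributes A^(sign_k * (1 - 2*s_k)); loop factor d = -A^2 - A^-2.
Tabulate the states by total A-exponent and number of loops L (A-exp: L × count):
  A^9: L=5 ×1
  A^7: L=4 ×8, L=6 ×1
  A^5: L=3 ×28, L=5 ×8
  A^3: L=2 ×52, L=4 ×32
  A^1: L=1 ×45, L=3 ×77, L=5 ×4
  A^-1: L=2 ×97, L=4 ×29
  A^-3: L=3 ×80, L=5 ×4
  A^-5: L=4 ×36
  A^-7: L=5 ×9
  A^-9: L=6 ×1
Each group contributes A^e * Σ count * d^(L-1):
Powers of d = -A^2 - A^-2: d^2 = A^4 + 2 + A^-4; d^3 = -A^6 - 3*A^2 - 3*A^-2 - A^-6; d^4 = A^8 + 4*A^4 + 6 + 4*A^-4 + A^-8; d^5 = -A^10 - 5*A^6 - 10*A^2 - 10*A^-2 - 5*A^-6 - A^-10.
  A^9 * (d^4) = A^17 + 4*A^13 + 6*A^9 + 4*A^5 + A
  A^7 * (8*d^3 + d^5) = -A^17 - 13*A^13 - 34*A^9 - 34*A^5 - 13*A - A^-3
  A^5 * (28*d^2 + 8*d^4) = 8*A^13 + 60*A^9 + 104*A^5 + 60*A + 8*A^-3
  A^3 * (52*d + 32*d^3) = -32*A^9 - 148*A^5 - 148*A - 32*A^-3
  A^1 * (45 + 77*d^2 + 4*d^4) = 4*A^9 + 93*A^5 + 223*A + 93*A^-3 + 4*A^-7
  A^-1 * (97*d + 29*d^3) = -29*A^5 - 184*A - 184*A^-3 - 29*A^-7
  A^-3 * (80*d^2 + 4*d^4) = 4*A^5 + 96*A + 184*A^-3 + 96*A^-7 + 4*A^-11
  A^-5 * (36*d^3) = -36*A - 108*A^-3 - 108*A^-7 - 36*A^-11
  A^-7 * (9*d^4) = 9*A + 36*A^-3 + 54*A^-7 + 36*A^-11 + 9*A^-15
  A^-9 * (d^5) = -A - 5*A^-3 - 10*A^-7 - 10*A^-11 - 5*A^-15 - A^-19
Summing the groups: <K> = -A^13 + 4*A^9 - 6*A^5 + 7*A - 9*A^-3 + 7*A^-7 - 6*A^-11 + 4*A^-15 - A^-19
Normalise by the writhe: (-A^3)^(-w) = (-A^3)^(1) = -A^3, so f(A) = -A^3 * <K> = A^16 - 4*A^12 + 6*A^8 - 7*A^4 + 9 - 7*A^-4 + 6*A^-8 - 4*A^-12 + A^-16.
Substitute A = t^(-1/4), i.e. A^e → t^(-e/4): V(t) = t^4 - 4*t^3 + 6*t^2 - 7*t + 9 - 7*t^-1 + 6*t^-2 - 4*t^-3 + t^-4

Answer: t^4 - 4*t^3 + 6*t^2 - 7*t + 9 - 7*t^-1 + 6*t^-2 - 4*t^-3 + t^-4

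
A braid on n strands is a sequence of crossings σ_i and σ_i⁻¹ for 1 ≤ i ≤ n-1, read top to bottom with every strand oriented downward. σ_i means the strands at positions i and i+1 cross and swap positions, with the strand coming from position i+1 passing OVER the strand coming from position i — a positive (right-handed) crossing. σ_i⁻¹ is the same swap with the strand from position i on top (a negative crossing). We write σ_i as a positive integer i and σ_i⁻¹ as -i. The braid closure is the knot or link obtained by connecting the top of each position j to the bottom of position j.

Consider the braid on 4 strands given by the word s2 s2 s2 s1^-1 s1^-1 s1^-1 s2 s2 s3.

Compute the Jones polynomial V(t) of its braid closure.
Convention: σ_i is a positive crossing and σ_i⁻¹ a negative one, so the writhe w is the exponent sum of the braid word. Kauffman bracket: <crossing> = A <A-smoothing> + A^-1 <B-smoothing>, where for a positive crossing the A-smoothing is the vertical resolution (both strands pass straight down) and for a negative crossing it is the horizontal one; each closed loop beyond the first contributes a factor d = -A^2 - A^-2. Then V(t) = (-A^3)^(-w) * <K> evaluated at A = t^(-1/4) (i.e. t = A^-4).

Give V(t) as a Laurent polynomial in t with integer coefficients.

The presented braid s2 s2 s2 s1^-1 s1^-1 s1^-1 s2 s2 s3 on 4 strands reduces by inverse Markov moves (closure unchanged at each step):
  Destabilize: the word has the form β·s3 where s3 occurs only as the final letter (β ∈ B_3); drop it and the last strand → 3 strands.
Reduced to β = s2 s2 s2 s1^-1 s1^-1 s1^-1 s2 s2 on 3 strands, 8 crossings.
Compute on β:
Braid: s2 s2 s2 s1^-1 s1^-1 s1^-1 s2 s2 on 3 strands, 8 crossings.
Writhe w = (#positive) - (#negative) = 5 - 3 = 2.
Enumerate smoothing states for the bracket polynomial. There are 2^8 = 256 states.
For each crossing: s=0 is the vertical smoothing, s=1 horizontal. Crossing k contributes A^(sign_k * (1 - 2*s_k)); loop factor d = -A^2 - A^-2.
Tabulate the states by total A-exponent and number of loops L (A-exp: L × count):
  A^8: L=4 ×1
  A^6: L=3 ×8
  A^4: L=2 ×18, L=4 ×10
  A^2: L=1 ×15, L=3 ×31, L=5 ×10
  A^0: L=2 ×35, L=4 ×30, L=6 ×5
  A^-2: L=3 ×40, L=5 ×15, L=7 ×1
  A^-4: L=4 ×25, L=6 ×3
  A^-6: L=5 ×8
  A^-8: L=6 ×1
Each group contributes A^e * Σ count * d^(L-1):
Powers of d = -A^2 - A^-2: d^2 = A^4 + 2 + A^-4; d^3 = -A^6 - 3*A^2 - 3*A^-2 - A^-6; d^4 = A^8 + 4*A^4 + 6 + 4*A^-4 + A^-8; d^5 = -A^10 - 5*A^6 - 10*A^2 - 10*A^-2 - 5*A^-6 - A^-10; d^6 = A^12 + 6*A^8 + 15*A^4 + 20 + 15*A^-4 + 6*A^-8 + A^-12.
  A^8 * (d^3) = -A^14 - 3*A^10 - 3*A^6 - A^2
  A^6 * (8*d^2) = 8*A^10 + 16*A^6 + 8*A^2
  A^4 * (18*d + 10*d^3) = -10*A^10 - 48*A^6 - 48*A^2 - 10*A^-2
  A^2 * (15 + 31*d^2 + 10*d^4) = 10*A^10 + 71*A^6 + 137*A^2 + 71*A^-2 + 10*A^-6
  A^0 * (35*d + 30*d^3 + 5*d^5) = -5*A^10 - 55*A^6 - 175*A^2 - 175*A^-2 - 55*A^-6 - 5*A^-10
  A^-2 * (40*d^2 + 15*d^4 + d^6) = A^10 + 21*A^6 + 115*A^2 + 190*A^-2 + 115*A^-6 + 21*A^-10 + A^-14
  A^-4 * (25*d^3 + 3*d^5) = -3*A^6 - 40*A^2 - 105*A^-2 - 105*A^-6 - 40*A^-10 - 3*A^-14
  A^-6 * (8*d^4) = 8*A^2 + 32*A^-2 + 48*A^-6 + 32*A^-10 + 8*A^-14
  A^-8 * (d^5) = -A^2 - 5*A^-2 - 10*A^-6 - 10*A^-10 - 5*A^-14 - A^-18
Summing the groups: <K> = -A^14 + A^10 - A^6 + 3*A^2 - 2*A^-2 + 3*A^-6 - 2*A^-10 + A^-14 - A^-18
Normalise by the writhe: (-A^3)^(-w) = (-A^3)^(-2) = A^-6, so f(A) = A^-6 * <K> = -A^8 + A^4 - 1 + 3*A^-4 - 2*A^-8 + 3*A^-12 - 2*A^-16 + A^-20 - A^-24.
Substitute A = t^(-1/4), i.e. A^e → t^(-e/4): V(t) = -t^6 + t^5 - 2*t^4 + 3*t^3 - 2*t^2 + 3*t - 1 + t^-1 - t^-2

Answer: -t^6 + t^5 - 2*t^4 + 3*t^3 - 2*t^2 + 3*t - 1 + t^-1 - t^-2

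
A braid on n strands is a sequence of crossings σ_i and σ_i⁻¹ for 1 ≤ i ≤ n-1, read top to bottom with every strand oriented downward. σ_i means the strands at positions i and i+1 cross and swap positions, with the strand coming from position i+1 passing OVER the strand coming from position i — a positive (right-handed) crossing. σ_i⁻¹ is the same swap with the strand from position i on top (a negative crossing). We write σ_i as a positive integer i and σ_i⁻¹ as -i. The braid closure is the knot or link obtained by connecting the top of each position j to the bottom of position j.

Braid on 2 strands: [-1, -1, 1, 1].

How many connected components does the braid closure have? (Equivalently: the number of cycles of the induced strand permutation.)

2

Derivation:
Track the strand permutation on 2 strands, starting from identity.
  step 1: s1^-1 swaps positions 1,2 -> [2 1]
  step 2: s1^-1 swaps positions 1,2 -> [1 2]
  step 3: s1 swaps positions 1,2 -> [2 1]
  step 4: s1 swaps positions 1,2 -> [1 2]
Final permutation (position -> original strand): [1 2]
Closure components = cycle count of this permutation = 2.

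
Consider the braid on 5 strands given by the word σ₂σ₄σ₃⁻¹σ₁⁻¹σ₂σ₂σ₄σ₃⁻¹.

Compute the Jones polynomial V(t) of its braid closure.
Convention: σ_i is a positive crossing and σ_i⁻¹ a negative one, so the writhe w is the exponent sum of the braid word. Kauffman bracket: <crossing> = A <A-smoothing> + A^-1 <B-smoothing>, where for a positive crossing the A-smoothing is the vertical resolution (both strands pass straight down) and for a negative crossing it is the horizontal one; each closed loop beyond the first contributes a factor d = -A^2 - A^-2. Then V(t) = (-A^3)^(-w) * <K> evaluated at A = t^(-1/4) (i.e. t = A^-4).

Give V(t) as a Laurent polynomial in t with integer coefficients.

Braid: s2 s4 s3^-1 s1^-1 s2 s2 s4 s3^-1 on 5 strands, 8 crossings.
Writhe w = (#positive) - (#negative) = 5 - 3 = 2.
State-sum expansion of <K>. There are 2^8 = 256 states.
Each crossing splits two ways (0=vertical, 1=horizontal). The state's weight is A^(#A-smoothings - #B-smoothings) * d^(loops - 1).
Tabulate the states by total A-exponent and number of loops L (A-exp: L × count):
  A^8: L=4 ×1
  A^6: L=3 ×7, L=5 ×1
  A^4: L=2 ×19, L=4 ×9
  A^2: L=1 ×19, L=3 ×35, L=5 ×2
  A^0: L=2 ×48, L=4 ×22
  A^-2: L=3 ×49, L=5 ×7
  A^-4: L=4 ×27, L=6 ×1
  A^-6: L=5 ×8
  A^-8: L=6 ×1
Each group contributes A^e * Σ count * d^(L-1):
Powers of d = -A^2 - A^-2: d^2 = A^4 + 2 + A^-4; d^3 = -A^6 - 3*A^2 - 3*A^-2 - A^-6; d^4 = A^8 + 4*A^4 + 6 + 4*A^-4 + A^-8; d^5 = -A^10 - 5*A^6 - 10*A^2 - 10*A^-2 - 5*A^-6 - A^-10.
  A^8 * (d^3) = -A^14 - 3*A^10 - 3*A^6 - A^2
  A^6 * (7*d^2 + d^4) = A^14 + 11*A^10 + 20*A^6 + 11*A^2 + A^-2
  A^4 * (19*d + 9*d^3) = -9*A^10 - 46*A^6 - 46*A^2 - 9*A^-2
  A^2 * (19 + 35*d^2 + 2*d^4) = 2*A^10 + 43*A^6 + 101*A^2 + 43*A^-2 + 2*A^-6
  A^0 * (48*d + 22*d^3) = -22*A^6 - 114*A^2 - 114*A^-2 - 22*A^-6
  A^-2 * (49*d^2 + 7*d^4) = 7*A^6 + 77*A^2 + 140*A^-2 + 77*A^-6 + 7*A^-10
  A^-4 * (27*d^3 + d^5) = -A^6 - 32*A^2 - 91*A^-2 - 91*A^-6 - 32*A^-10 - A^-14
  A^-6 * (8*d^4) = 8*A^2 + 32*A^-2 + 48*A^-6 + 32*A^-10 + 8*A^-14
  A^-8 * (d^5) = -A^2 - 5*A^-2 - 10*A^-6 - 10*A^-10 - 5*A^-14 - A^-18
Summing the groups: <K> = A^10 - 2*A^6 + 3*A^2 - 3*A^-2 + 4*A^-6 - 3*A^-10 + 2*A^-14 - A^-18
Normalise by the writhe: (-A^3)^(-w) = (-A^3)^(-2) = A^-6, so f(A) = A^-6 * <K> = A^4 - 2 + 3*A^-4 - 3*A^-8 + 4*A^-12 - 3*A^-16 + 2*A^-20 - A^-24.
Substitute A = t^(-1/4), i.e. A^e → t^(-e/4): V(t) = -t^6 + 2*t^5 - 3*t^4 + 4*t^3 - 3*t^2 + 3*t - 2 + t^-1

Answer: -t^6 + 2*t^5 - 3*t^4 + 4*t^3 - 3*t^2 + 3*t - 2 + t^-1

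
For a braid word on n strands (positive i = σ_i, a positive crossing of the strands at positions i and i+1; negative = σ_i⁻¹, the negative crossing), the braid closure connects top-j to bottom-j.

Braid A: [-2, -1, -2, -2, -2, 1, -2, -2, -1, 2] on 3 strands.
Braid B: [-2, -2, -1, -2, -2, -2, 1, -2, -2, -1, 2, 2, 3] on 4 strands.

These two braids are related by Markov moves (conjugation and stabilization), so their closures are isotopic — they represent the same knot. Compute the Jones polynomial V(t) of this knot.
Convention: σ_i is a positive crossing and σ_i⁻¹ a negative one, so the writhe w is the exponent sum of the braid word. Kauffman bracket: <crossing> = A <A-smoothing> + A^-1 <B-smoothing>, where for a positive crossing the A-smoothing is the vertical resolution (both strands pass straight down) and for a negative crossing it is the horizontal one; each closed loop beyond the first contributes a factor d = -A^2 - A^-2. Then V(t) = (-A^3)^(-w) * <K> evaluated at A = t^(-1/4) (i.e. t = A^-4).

t^-2 - t^-3 + 3*t^-4 - 3*t^-5 + 3*t^-6 - 3*t^-7 + 2*t^-8 - t^-9

Derivation:
Markov-equivalent braids have isotopic closures, hence identical knot invariants. Strip the Markov moves from each word to reach a common short braid β, then compute V(t) once on β.
Braid A: s2^-1 s1^-1 s2^-1 s2^-1 s2^-1 s1 s2^-1 s2^-1 s1^-1 s2 on 3 strands reduces by inverse Markov moves (closure unchanged at each step):
  Deconjugate: the word is γ·β·γ⁻¹ with γ = s2^-1 (prefix) and γ⁻¹ = s2 (suffix); strip both.
Reduced to β = s1^-1 s2^-1 s2^-1 s2^-1 s1 s2^-1 s2^-1 s1^-1 on 3 strands, 8 crossings.
Braid B: s2^-1 s2^-1 s1^-1 s2^-1 s2^-1 s2^-1 s1 s2^-1 s2^-1 s1^-1 s2 s2 s3 on 4 strands reduces by inverse Markov moves (closure unchanged at each step):
  Destabilize: the word has the form β·s3 where s3 occurs only as the final letter (β ∈ B_3); drop it and the last strand → 3 strands.
  Deconjugate: the word is γ·β·γ⁻¹ with γ = s2^-1 s2^-1 (prefix) and γ⁻¹ = s2 s2 (suffix); strip both.
Reduced to β = s1^-1 s2^-1 s2^-1 s2^-1 s1 s2^-1 s2^-1 s1^-1 on 3 strands, 8 crossings.
Both give the same β = s1^-1 s2^-1 s2^-1 s2^-1 s1 s2^-1 s2^-1 s1^-1 on 3 strands, so one state sum suffices:
Braid: s1^-1 s2^-1 s2^-1 s2^-1 s1 s2^-1 s2^-1 s1^-1 on 3 strands, 8 crossings.
Writhe w = (#positive) - (#negative) = 1 - 7 = -6.
Enumerate smoothing states for the bracket polynomial. There are 2^8 = 256 states.
For each crossing: s=0 is the vertical smoothing, s=1 horizontal. Crossing k contributes A^(sign_k * (1 - 2*s_k)); loop factor d = -A^2 - A^-2.
Tabulate the states by total A-exponent and number of loops L (A-exp: L × count):
  A^8: L=6 ×1
  A^6: L=5 ×8
  A^4: L=4 ×27, L=6 ×1
  A^2: L=3 ×49, L=5 ×7
  A^0: L=2 ×49, L=4 ×21
  A^-2: L=1 ×22, L=3 ×34
  A^-4: L=2 ×27, L=4 ×1
  A^-6: L=1 ×5, L=3 ×3
  A^-8: L=2 ×1
Each group contributes A^e * Σ count * d^(L-1):
Powers of d = -A^2 - A^-2: d^2 = A^4 + 2 + A^-4; d^3 = -A^6 - 3*A^2 - 3*A^-2 - A^-6; d^4 = A^8 + 4*A^4 + 6 + 4*A^-4 + A^-8; d^5 = -A^10 - 5*A^6 - 10*A^2 - 10*A^-2 - 5*A^-6 - A^-10.
  A^8 * (d^5) = -A^18 - 5*A^14 - 10*A^10 - 10*A^6 - 5*A^2 - A^-2
  A^6 * (8*d^4) = 8*A^14 + 32*A^10 + 48*A^6 + 32*A^2 + 8*A^-2
  A^4 * (27*d^3 + d^5) = -A^14 - 32*A^10 - 91*A^6 - 91*A^2 - 32*A^-2 - A^-6
  A^2 * (49*d^2 + 7*d^4) = 7*A^10 + 77*A^6 + 140*A^2 + 77*A^-2 + 7*A^-6
  A^0 * (49*d + 21*d^3) = -21*A^6 - 112*A^2 - 112*A^-2 - 21*A^-6
  A^-2 * (22 + 34*d^2) = 34*A^2 + 90*A^-2 + 34*A^-6
  A^-4 * (27*d + d^3) = -A^2 - 30*A^-2 - 30*A^-6 - A^-10
  A^-6 * (5 + 3*d^2) = 3*A^-2 + 11*A^-6 + 3*A^-10
  A^-8 * (d) = -A^-6 - A^-10
Summing the groups: <K> = -A^18 + 2*A^14 - 3*A^10 + 3*A^6 - 3*A^2 + 3*A^-2 - A^-6 + A^-10
Normalise by the writhe: (-A^3)^(-w) = (-A^3)^(6) = A^18, so f(A) = A^18 * <K> = -A^36 + 2*A^32 - 3*A^28 + 3*A^24 - 3*A^20 + 3*A^16 - A^12 + A^8.
Substitute A = t^(-1/4), i.e. A^e → t^(-e/4): V(t) = t^-2 - t^-3 + 3*t^-4 - 3*t^-5 + 3*t^-6 - 3*t^-7 + 2*t^-8 - t^-9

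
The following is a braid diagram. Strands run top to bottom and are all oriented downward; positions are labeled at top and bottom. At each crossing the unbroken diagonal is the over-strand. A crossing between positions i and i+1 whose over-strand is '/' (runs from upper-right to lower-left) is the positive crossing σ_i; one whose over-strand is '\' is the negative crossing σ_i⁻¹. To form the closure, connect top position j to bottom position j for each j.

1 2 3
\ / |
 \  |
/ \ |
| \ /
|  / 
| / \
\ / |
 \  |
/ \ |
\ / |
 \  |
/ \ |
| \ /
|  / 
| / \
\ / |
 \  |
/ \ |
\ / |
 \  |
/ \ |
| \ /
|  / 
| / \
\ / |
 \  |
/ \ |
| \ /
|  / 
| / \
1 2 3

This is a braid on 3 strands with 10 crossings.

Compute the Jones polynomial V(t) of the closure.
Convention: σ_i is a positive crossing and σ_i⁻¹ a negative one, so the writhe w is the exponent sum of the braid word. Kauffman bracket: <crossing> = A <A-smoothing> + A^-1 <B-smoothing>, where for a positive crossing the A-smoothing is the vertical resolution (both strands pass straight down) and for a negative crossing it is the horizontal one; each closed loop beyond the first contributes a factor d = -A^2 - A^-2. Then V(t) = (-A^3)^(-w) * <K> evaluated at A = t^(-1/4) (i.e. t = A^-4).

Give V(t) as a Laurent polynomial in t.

Reading the diagram top to bottom ('/'-over between positions i,i+1 = s_i, '\'-over = s_i^-1): braid word = s1^-1 s2 s1^-1 s1^-1 s2 s1^-1 s1^-1 s2 s1^-1 s2.
Braid: s1^-1 s2 s1^-1 s1^-1 s2 s1^-1 s1^-1 s2 s1^-1 s2 on 3 strands, 10 crossings.
Writhe w = (#positive) - (#negative) = 4 - 6 = -2.
Computing the Kauffman bracket via state sum. There are 2^10 = 1024 states.
For each crossing: s=0 is the vertical smoothing, s=1 horizontal. Crossing k contributes A^(sign_k * (1 - 2*s_k)); loop factor d = -A^2 - A^-2.
Tabulate the states by total A-exponent and number of loops L (A-exp: L × count):
  A^10: L=7 ×1
  A^8: L=6 ×10
  A^6: L=5 ×45
  A^4: L=4 ×118, L=6 ×2
  A^2: L=3 ×193, L=5 ×17
  A^0: L=2 ×192, L=4 ×59, L=6 ×1
  A^-2: L=1 ×95, L=3 ×108, L=5 ×7
  A^-4: L=2 ×95, L=4 ×25
  A^-6: L=3 ×43, L=5 ×2
  A^-8: L=4 ×10
  A^-10: L=5 ×1
Each group contributes A^e * Σ count * d^(L-1):
Powers of d = -A^2 - A^-2: d^2 = A^4 + 2 + A^-4; d^3 = -A^6 - 3*A^2 - 3*A^-2 - A^-6; d^4 = A^8 + 4*A^4 + 6 + 4*A^-4 + A^-8; d^5 = -A^10 - 5*A^6 - 10*A^2 - 10*A^-2 - 5*A^-6 - A^-10; d^6 = A^12 + 6*A^8 + 15*A^4 + 20 + 15*A^-4 + 6*A^-8 + A^-12.
  A^10 * (d^6) = A^22 + 6*A^18 + 15*A^14 + 20*A^10 + 15*A^6 + 6*A^2 + A^-2
  A^8 * (10*d^5) = -10*A^18 - 50*A^14 - 100*A^10 - 100*A^6 - 50*A^2 - 10*A^-2
  A^6 * (45*d^4) = 45*A^14 + 180*A^10 + 270*A^6 + 180*A^2 + 45*A^-2
  A^4 * (118*d^3 + 2*d^5) = -2*A^14 - 128*A^10 - 374*A^6 - 374*A^2 - 128*A^-2 - 2*A^-6
  A^2 * (193*d^2 + 17*d^4) = 17*A^10 + 261*A^6 + 488*A^2 + 261*A^-2 + 17*A^-6
  A^0 * (192*d + 59*d^3 + d^5) = -A^10 - 64*A^6 - 379*A^2 - 379*A^-2 - 64*A^-6 - A^-10
  A^-2 * (95 + 108*d^2 + 7*d^4) = 7*A^6 + 136*A^2 + 353*A^-2 + 136*A^-6 + 7*A^-10
  A^-4 * (95*d + 25*d^3) = -25*A^2 - 170*A^-2 - 170*A^-6 - 25*A^-10
  A^-6 * (43*d^2 + 2*d^4) = 2*A^2 + 51*A^-2 + 98*A^-6 + 51*A^-10 + 2*A^-14
  A^-8 * (10*d^3) = -10*A^-2 - 30*A^-6 - 30*A^-10 - 10*A^-14
  A^-10 * (d^4) = A^-2 + 4*A^-6 + 6*A^-10 + 4*A^-14 + A^-18
Summing the groups: <K> = A^22 - 4*A^18 + 8*A^14 - 12*A^10 + 15*A^6 - 16*A^2 + 15*A^-2 - 11*A^-6 + 8*A^-10 - 4*A^-14 + A^-18
Normalise by the writhe: (-A^3)^(-w) = (-A^3)^(2) = A^6, so f(A) = A^6 * <K> = A^28 - 4*A^24 + 8*A^20 - 12*A^16 + 15*A^12 - 16*A^8 + 15*A^4 - 11 + 8*A^-4 - 4*A^-8 + A^-12.
Substitute A = t^(-1/4), i.e. A^e → t^(-e/4): V(t) = t^3 - 4*t^2 + 8*t - 11 + 15*t^-1 - 16*t^-2 + 15*t^-3 - 12*t^-4 + 8*t^-5 - 4*t^-6 + t^-7

Answer: t^3 - 4*t^2 + 8*t - 11 + 15*t^-1 - 16*t^-2 + 15*t^-3 - 12*t^-4 + 8*t^-5 - 4*t^-6 + t^-7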